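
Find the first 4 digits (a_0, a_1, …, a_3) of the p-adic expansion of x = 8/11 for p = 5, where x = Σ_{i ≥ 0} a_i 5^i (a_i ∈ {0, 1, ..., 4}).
(a_0, …, a_3) = (3, 0, 4, 1)

v_5(8/11) = 0 (numerator and denominator both coprime to 5), so x ∈ ℤ_5^×. Compute digits iteratively via a_i = x_i mod 5, x_{i+1} = (x_i − a_i)/5, with x_0 = x:
  x_0 = 8/11;  a_0 = 3;  x_1 = (x_0 − 3)/5 = -5/11
  x_1 = -5/11;  a_1 = 0;  x_2 = (x_1 − 0)/5 = -1/11
  x_2 = -1/11;  a_2 = 4;  x_3 = (x_2 − 4)/5 = -9/11
  x_3 = -9/11;  a_3 = 1;  x_4 = (x_3 − 1)/5 = -4/11
Digits: (3, 0, 4, 1).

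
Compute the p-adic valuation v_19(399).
v_19(399) = 1

v_19(n) is the largest exponent k such that 19^k divides n. Factor out: 399 = 19^1 · 21. (Sign doesn't affect v_p.) So v_19(399) = 1.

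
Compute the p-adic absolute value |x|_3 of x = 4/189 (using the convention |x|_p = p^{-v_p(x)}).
|4/189|_3 = 27

Step 1 — compute v_3(x) by factoring powers of 3 out of the numerator and denominator: v_3(4/189) = -3. Step 2 — apply |x|_p = p^{-v_p(x)} = 3^{3} = 27.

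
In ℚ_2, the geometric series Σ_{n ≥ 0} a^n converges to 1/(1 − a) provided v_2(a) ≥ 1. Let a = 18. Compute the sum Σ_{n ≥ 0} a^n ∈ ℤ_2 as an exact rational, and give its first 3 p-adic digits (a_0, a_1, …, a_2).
Σ a^n = 1/(1 − a) = -1/17;  first 3 digits = (1, 1, 1)

v_2(a) = 1 ≥ 1, so the series converges in ℤ_2 to 1/(1 − a) = 1/(1 − 18) = -1/17. Expand this rational in ℤ_2: compute digits iteratively via d_i = x_i mod 2, x_{i+1} = (x_i − d_i)/2. The first 3 digits are (1, 1, 1).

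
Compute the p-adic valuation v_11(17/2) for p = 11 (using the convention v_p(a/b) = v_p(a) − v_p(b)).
v_11(17/2) = 0

Factor powers of 11 from the numerator and denominator of the reduced fraction: 17 = 11^0 · 17 and 2 = 11^0 · 2. Apply v_p(a/b) = v_p(a) − v_p(b): v_11(17/2) = 0 − 0 = 0.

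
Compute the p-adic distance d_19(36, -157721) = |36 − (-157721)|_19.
d_19(36, -157721) = 1/6859

Step 1 — x − y = 36 − (-157721) = 157757. Step 2 — v_19(157757) = 3 (factor: 157757 = (19^3 · 23); the sign does not affect v_p). Step 3 — |x − y|_19 = 19^{-3} = 1/6859.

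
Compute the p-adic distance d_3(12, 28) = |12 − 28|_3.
d_3(12, 28) = 1

Step 1 — x − y = 12 − 28 = -16. Step 2 — v_3(-16) = 0 (factor: -16 = −(3^0 · 16); the sign does not affect v_p). Step 3 — |x − y|_3 = 3^{0} = 1.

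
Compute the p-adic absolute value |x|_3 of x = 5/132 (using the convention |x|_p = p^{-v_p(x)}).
|5/132|_3 = 3

Step 1 — compute v_3(x) by factoring powers of 3 out of the numerator and denominator: v_3(5/132) = -1. Step 2 — apply |x|_p = p^{-v_p(x)} = 3^{1} = 3.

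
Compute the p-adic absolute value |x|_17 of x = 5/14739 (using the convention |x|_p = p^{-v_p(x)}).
|5/14739|_17 = 4913

Step 1 — compute v_17(x) by factoring powers of 17 out of the numerator and denominator: v_17(5/14739) = -3. Step 2 — apply |x|_p = p^{-v_p(x)} = 17^{3} = 4913.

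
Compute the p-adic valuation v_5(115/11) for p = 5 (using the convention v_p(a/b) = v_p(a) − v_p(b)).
v_5(115/11) = 1

Factor powers of 5 from the numerator and denominator of the reduced fraction: 115 = 5^1 · 23 and 11 = 5^0 · 11. Apply v_p(a/b) = v_p(a) − v_p(b): v_5(115/11) = 1 − 0 = 1.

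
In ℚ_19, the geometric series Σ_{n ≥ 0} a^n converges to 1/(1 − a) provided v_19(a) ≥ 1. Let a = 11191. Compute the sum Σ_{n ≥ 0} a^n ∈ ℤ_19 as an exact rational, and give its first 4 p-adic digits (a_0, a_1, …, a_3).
Σ a^n = 1/(1 − a) = -1/11190;  first 4 digits = (1, 0, 12, 1)

v_19(a) = 2 ≥ 1, so the series converges in ℤ_19 to 1/(1 − a) = 1/(1 − 11191) = -1/11190. Expand this rational in ℤ_19: compute digits iteratively via d_i = x_i mod 19, x_{i+1} = (x_i − d_i)/19. The first 4 digits are (1, 0, 12, 1).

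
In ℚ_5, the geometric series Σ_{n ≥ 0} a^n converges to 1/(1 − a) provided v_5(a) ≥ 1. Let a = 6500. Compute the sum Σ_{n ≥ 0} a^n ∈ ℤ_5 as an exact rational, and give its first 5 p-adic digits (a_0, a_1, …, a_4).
Σ a^n = 1/(1 − a) = -1/6499;  first 5 digits = (1, 0, 0, 2, 0)

v_5(a) = 3 ≥ 1, so the series converges in ℤ_5 to 1/(1 − a) = 1/(1 − 6500) = -1/6499. Expand this rational in ℤ_5: compute digits iteratively via d_i = x_i mod 5, x_{i+1} = (x_i − d_i)/5. The first 5 digits are (1, 0, 0, 2, 0).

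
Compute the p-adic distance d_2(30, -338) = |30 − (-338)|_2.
d_2(30, -338) = 1/16

Step 1 — x − y = 30 − (-338) = 368. Step 2 — v_2(368) = 4 (factor: 368 = (2^4 · 23); the sign does not affect v_p). Step 3 — |x − y|_2 = 2^{-4} = 1/16.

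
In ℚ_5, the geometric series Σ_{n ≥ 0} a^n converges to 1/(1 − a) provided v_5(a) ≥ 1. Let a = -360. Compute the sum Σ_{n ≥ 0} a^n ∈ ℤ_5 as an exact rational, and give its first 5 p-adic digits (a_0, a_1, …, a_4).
Σ a^n = 1/(1 − a) = 1/361;  first 5 digits = (1, 3, 4, 0, 3)

v_5(a) = 1 ≥ 1, so the series converges in ℤ_5 to 1/(1 − a) = 1/(1 − (-360)) = 1/361. Expand this rational in ℤ_5: compute digits iteratively via d_i = x_i mod 5, x_{i+1} = (x_i − d_i)/5. The first 5 digits are (1, 3, 4, 0, 3).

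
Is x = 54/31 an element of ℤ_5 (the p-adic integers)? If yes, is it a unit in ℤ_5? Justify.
x ∈ ℤ_5^× (unit); v_5(x) = 0

ℤ_5 = {x ∈ ℚ_5 : v_5(x) ≥ 0} and ℤ_5^× = {x ∈ ℤ_5 : v_5(x) = 0}. Here v_5(54/31) = v_5(num) − v_5(den) = 0; compare against these criteria.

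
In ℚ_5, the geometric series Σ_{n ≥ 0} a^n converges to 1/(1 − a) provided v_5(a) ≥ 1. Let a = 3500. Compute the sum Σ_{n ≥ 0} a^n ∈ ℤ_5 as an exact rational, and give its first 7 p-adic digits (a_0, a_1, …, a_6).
Σ a^n = 1/(1 − a) = -1/3499;  first 7 digits = (1, 0, 0, 3, 0, 1, 4)

v_5(a) = 3 ≥ 1, so the series converges in ℤ_5 to 1/(1 − a) = 1/(1 − 3500) = -1/3499. Expand this rational in ℤ_5: compute digits iteratively via d_i = x_i mod 5, x_{i+1} = (x_i − d_i)/5. The first 7 digits are (1, 0, 0, 3, 0, 1, 4).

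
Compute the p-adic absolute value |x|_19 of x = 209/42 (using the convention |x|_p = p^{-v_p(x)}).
|209/42|_19 = 1/19

Step 1 — compute v_19(x) by factoring powers of 19 out of the numerator and denominator: v_19(209/42) = 1. Step 2 — apply |x|_p = p^{-v_p(x)} = 19^{-1} = 1/19.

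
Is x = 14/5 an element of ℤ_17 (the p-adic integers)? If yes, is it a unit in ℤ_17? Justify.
x ∈ ℤ_17^× (unit); v_17(x) = 0

ℤ_17 = {x ∈ ℚ_17 : v_17(x) ≥ 0} and ℤ_17^× = {x ∈ ℤ_17 : v_17(x) = 0}. Here v_17(14/5) = v_17(num) − v_17(den) = 0; compare against these criteria.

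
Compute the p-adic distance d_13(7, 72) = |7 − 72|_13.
d_13(7, 72) = 1/13

Step 1 — x − y = 7 − 72 = -65. Step 2 — v_13(-65) = 1 (factor: -65 = −(13^1 · 5); the sign does not affect v_p). Step 3 — |x − y|_13 = 13^{-1} = 1/13.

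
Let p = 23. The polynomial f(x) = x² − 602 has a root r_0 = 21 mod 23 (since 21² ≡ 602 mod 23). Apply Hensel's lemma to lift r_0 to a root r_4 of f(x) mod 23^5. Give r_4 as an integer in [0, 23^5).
r_4 = 2591684 (mod 6436343)

Hensel's recurrence: r_{i+1} = r_i − f(r_i)·(f′(r_i))^{-1} mod 23^{i+2}, with f′(x) = 2x. Iterate:
  r_0 = 21 (mod 23)
  r_1 = 113 (mod 529)
  r_2 = 113 (mod 12167)
  r_3 = 73115 (mod 279841)
  r_4 = 2591684 (mod 6436343)
Final: r_4 = 2591684, and one checks f(r_4) ≡ 0 mod 23^5.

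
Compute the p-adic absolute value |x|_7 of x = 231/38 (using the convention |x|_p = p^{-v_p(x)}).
|231/38|_7 = 1/7

Step 1 — compute v_7(x) by factoring powers of 7 out of the numerator and denominator: v_7(231/38) = 1. Step 2 — apply |x|_p = p^{-v_p(x)} = 7^{-1} = 1/7.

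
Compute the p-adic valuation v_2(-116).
v_2(-116) = 2

v_2(n) is the largest exponent k such that 2^k divides n. Factor out: -116 = -2^2 · 29. (Sign doesn't affect v_p.) So v_2(-116) = 2.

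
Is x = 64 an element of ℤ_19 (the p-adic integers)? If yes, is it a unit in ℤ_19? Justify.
x ∈ ℤ_19^× (unit); v_19(x) = 0

ℤ_19 = {x ∈ ℚ_19 : v_19(x) ≥ 0} and ℤ_19^× = {x ∈ ℤ_19 : v_19(x) = 0}. Here v_19(64) = v_19(num) − v_19(den) = 0; compare against these criteria.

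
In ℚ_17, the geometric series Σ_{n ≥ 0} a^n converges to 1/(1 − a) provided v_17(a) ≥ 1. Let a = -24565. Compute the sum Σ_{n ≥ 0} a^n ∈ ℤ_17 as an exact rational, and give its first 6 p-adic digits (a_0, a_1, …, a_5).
Σ a^n = 1/(1 − a) = 1/24566;  first 6 digits = (1, 0, 0, 12, 16, 16)

v_17(a) = 3 ≥ 1, so the series converges in ℤ_17 to 1/(1 − a) = 1/(1 − (-24565)) = 1/24566. Expand this rational in ℤ_17: compute digits iteratively via d_i = x_i mod 17, x_{i+1} = (x_i − d_i)/17. The first 6 digits are (1, 0, 0, 12, 16, 16).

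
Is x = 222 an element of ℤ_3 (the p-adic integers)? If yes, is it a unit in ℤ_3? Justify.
x ∈ ℤ_3 but not a unit; v_3(x) = 1 > 0

ℤ_3 = {x ∈ ℚ_3 : v_3(x) ≥ 0} and ℤ_3^× = {x ∈ ℤ_3 : v_3(x) = 0}. Here v_3(222) = v_3(num) − v_3(den) = 1; compare against these criteria.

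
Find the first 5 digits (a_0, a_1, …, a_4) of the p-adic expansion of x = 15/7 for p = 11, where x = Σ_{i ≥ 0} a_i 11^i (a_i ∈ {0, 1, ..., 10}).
(a_0, …, a_4) = (10, 4, 9, 7, 4)

v_11(15/7) = 0 (numerator and denominator both coprime to 11), so x ∈ ℤ_11^×. Compute digits iteratively via a_i = x_i mod 11, x_{i+1} = (x_i − a_i)/11, with x_0 = x:
  x_0 = 15/7;  a_0 = 10;  x_1 = (x_0 − 10)/11 = -5/7
  x_1 = -5/7;  a_1 = 4;  x_2 = (x_1 − 4)/11 = -3/7
  x_2 = -3/7;  a_2 = 9;  x_3 = (x_2 − 9)/11 = -6/7
  x_3 = -6/7;  a_3 = 7;  x_4 = (x_3 − 7)/11 = -5/7
  x_4 = -5/7;  a_4 = 4;  x_5 = (x_4 − 4)/11 = -3/7
Digits: (10, 4, 9, 7, 4).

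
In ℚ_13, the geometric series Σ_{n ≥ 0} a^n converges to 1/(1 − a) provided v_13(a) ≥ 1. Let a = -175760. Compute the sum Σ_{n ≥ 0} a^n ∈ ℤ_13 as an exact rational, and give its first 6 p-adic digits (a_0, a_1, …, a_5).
Σ a^n = 1/(1 − a) = 1/175761;  first 6 digits = (1, 0, 0, 11, 6, 12)

v_13(a) = 3 ≥ 1, so the series converges in ℤ_13 to 1/(1 − a) = 1/(1 − (-175760)) = 1/175761. Expand this rational in ℤ_13: compute digits iteratively via d_i = x_i mod 13, x_{i+1} = (x_i − d_i)/13. The first 6 digits are (1, 0, 0, 11, 6, 12).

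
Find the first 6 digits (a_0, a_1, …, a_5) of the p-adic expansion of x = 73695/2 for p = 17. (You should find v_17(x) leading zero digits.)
(a_0, …, a_5) = (0, 0, 0, 16, 8, 8)

v_17(73695/2) = 3, so a_0 = ... = a_2 = 0. Factor out: x = 17^3 · u with u = 15/2 a unit in ℤ_17. Expand u iteratively via a_{v+i} = u_i mod 17, u_{i+1} = (u_i − a_{v+i})/17:
  u_0 = 15/2;  a_3 = 16;  u_1 = (u_0 − 16)/17 = -1/2
  u_1 = -1/2;  a_4 = 8;  u_2 = (u_1 − 8)/17 = -1/2
  u_2 = -1/2;  a_5 = 8;  u_3 = (u_2 − 8)/17 = -1/2
Digits: (0, 0, 0, 16, 8, 8).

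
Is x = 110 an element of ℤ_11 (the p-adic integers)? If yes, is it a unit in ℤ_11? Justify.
x ∈ ℤ_11 but not a unit; v_11(x) = 1 > 0

ℤ_11 = {x ∈ ℚ_11 : v_11(x) ≥ 0} and ℤ_11^× = {x ∈ ℤ_11 : v_11(x) = 0}. Here v_11(110) = v_11(num) − v_11(den) = 1; compare against these criteria.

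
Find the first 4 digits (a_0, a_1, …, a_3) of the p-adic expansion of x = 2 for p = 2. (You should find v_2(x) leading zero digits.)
(a_0, …, a_3) = (0, 1, 0, 0)

v_2(2) = 1, so a_0 = ... = a_0 = 0. Factor out: x = 2^1 · u with u = 1 a unit in ℤ_2. Expand u iteratively via a_{v+i} = u_i mod 2, u_{i+1} = (u_i − a_{v+i})/2:
  u_0 = 1;  a_1 = 1;  u_1 = (u_0 − 1)/2 = 0
  u_1 = 0;  a_2 = 0;  u_2 = (u_1 − 0)/2 = 0
  u_2 = 0;  a_3 = 0;  u_3 = (u_2 − 0)/2 = 0
Digits: (0, 1, 0, 0).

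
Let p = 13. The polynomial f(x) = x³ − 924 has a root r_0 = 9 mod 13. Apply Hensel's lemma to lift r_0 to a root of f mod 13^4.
r_3 = 24423 (mod 28561)

Hensel: r_{i+1} = r_i − f(r_i)/f′(r_i) mod 13^{i+2}, where f′(x) = 3x². Iterate:
  r_0 = 9 (mod 13)
  r_1 = 87 (mod 169)
  r_2 = 256 (mod 2197)
  r_3 = 24423 (mod 28561)
Final: r = 24423 with f(r) ≡ 0 mod 13^4.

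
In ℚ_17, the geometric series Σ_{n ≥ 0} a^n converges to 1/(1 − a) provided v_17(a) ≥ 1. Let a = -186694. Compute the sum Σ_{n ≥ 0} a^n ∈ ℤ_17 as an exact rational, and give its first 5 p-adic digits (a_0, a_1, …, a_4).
Σ a^n = 1/(1 − a) = 1/186695;  first 5 digits = (1, 0, 0, 13, 14)

v_17(a) = 3 ≥ 1, so the series converges in ℤ_17 to 1/(1 − a) = 1/(1 − (-186694)) = 1/186695. Expand this rational in ℤ_17: compute digits iteratively via d_i = x_i mod 17, x_{i+1} = (x_i − d_i)/17. The first 5 digits are (1, 0, 0, 13, 14).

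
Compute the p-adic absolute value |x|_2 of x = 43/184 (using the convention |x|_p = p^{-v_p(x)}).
|43/184|_2 = 8

Step 1 — compute v_2(x) by factoring powers of 2 out of the numerator and denominator: v_2(43/184) = -3. Step 2 — apply |x|_p = p^{-v_p(x)} = 2^{3} = 8.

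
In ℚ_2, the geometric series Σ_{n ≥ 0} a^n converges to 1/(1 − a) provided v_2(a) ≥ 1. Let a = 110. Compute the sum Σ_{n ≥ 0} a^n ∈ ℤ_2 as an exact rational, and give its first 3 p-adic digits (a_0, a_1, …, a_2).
Σ a^n = 1/(1 − a) = -1/109;  first 3 digits = (1, 1, 0)

v_2(a) = 1 ≥ 1, so the series converges in ℤ_2 to 1/(1 − a) = 1/(1 − 110) = -1/109. Expand this rational in ℤ_2: compute digits iteratively via d_i = x_i mod 2, x_{i+1} = (x_i − d_i)/2. The first 3 digits are (1, 1, 0).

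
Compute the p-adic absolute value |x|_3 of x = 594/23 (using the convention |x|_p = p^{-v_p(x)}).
|594/23|_3 = 1/27

Step 1 — compute v_3(x) by factoring powers of 3 out of the numerator and denominator: v_3(594/23) = 3. Step 2 — apply |x|_p = p^{-v_p(x)} = 3^{-3} = 1/27.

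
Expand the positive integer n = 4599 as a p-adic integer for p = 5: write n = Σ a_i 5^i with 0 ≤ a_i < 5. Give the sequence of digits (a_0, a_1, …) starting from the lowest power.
(a_0, a_1, …) = (4, 4, 3, 1, 2, 1)

Repeated division by 5 gives the digits low-to-high: 4599 = 4 + 4·5^1 + 3·5^2 + 1·5^3 + 2·5^4 + 1·5^5. Digit sequence: (4, 4, 3, 1, 2, 1).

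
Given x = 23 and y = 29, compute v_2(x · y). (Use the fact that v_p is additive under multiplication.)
v_2(667) = 0

v_p(x) = 0 (factor: 23 = 2^0 · 23); v_p(y) = 0 (factor: 29 = 2^0 · 29). Additivity: v_p(xy) = v_p(x) + v_p(y) = 0 + 0 = 0. (Direct check: xy = 667 = 2^0 · (667).)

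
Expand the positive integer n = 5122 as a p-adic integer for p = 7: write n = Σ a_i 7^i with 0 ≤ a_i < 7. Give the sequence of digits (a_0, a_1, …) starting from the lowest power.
(a_0, a_1, …) = (5, 3, 6, 0, 2)

Repeated division by 7 gives the digits low-to-high: 5122 = 5 + 3·7^1 + 6·7^2 + 2·7^4. Digit sequence: (5, 3, 6, 0, 2).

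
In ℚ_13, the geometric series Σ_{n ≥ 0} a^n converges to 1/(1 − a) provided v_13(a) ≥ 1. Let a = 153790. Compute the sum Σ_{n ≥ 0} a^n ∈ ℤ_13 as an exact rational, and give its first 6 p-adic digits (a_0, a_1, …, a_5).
Σ a^n = 1/(1 − a) = -1/153789;  first 6 digits = (1, 0, 0, 5, 5, 0)

v_13(a) = 3 ≥ 1, so the series converges in ℤ_13 to 1/(1 − a) = 1/(1 − 153790) = -1/153789. Expand this rational in ℤ_13: compute digits iteratively via d_i = x_i mod 13, x_{i+1} = (x_i − d_i)/13. The first 6 digits are (1, 0, 0, 5, 5, 0).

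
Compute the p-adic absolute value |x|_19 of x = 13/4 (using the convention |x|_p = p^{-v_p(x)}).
|13/4|_19 = 1

Step 1 — compute v_19(x) by factoring powers of 19 out of the numerator and denominator: v_19(13/4) = 0. Step 2 — apply |x|_p = p^{-v_p(x)} = 19^{0} = 1.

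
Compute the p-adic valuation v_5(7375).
v_5(7375) = 3

v_5(n) is the largest exponent k such that 5^k divides n. Factor out: 7375 = 5^3 · 59. (Sign doesn't affect v_p.) So v_5(7375) = 3.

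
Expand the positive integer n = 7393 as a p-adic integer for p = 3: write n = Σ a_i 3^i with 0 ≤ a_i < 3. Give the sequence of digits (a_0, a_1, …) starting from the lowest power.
(a_0, a_1, …) = (1, 1, 2, 0, 1, 0, 1, 0, 1)

Repeated division by 3 gives the digits low-to-high: 7393 = 1 + 1·3^1 + 2·3^2 + 1·3^4 + 1·3^6 + 1·3^8. Digit sequence: (1, 1, 2, 0, 1, 0, 1, 0, 1).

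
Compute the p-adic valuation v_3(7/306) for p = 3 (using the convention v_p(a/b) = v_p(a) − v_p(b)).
v_3(7/306) = -2

Factor powers of 3 from the numerator and denominator of the reduced fraction: 7 = 3^0 · 7 and 306 = 3^2 · 34. Apply v_p(a/b) = v_p(a) − v_p(b): v_3(7/306) = 0 − 2 = -2.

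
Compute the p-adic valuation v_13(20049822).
v_13(20049822) = 5

v_13(n) is the largest exponent k such that 13^k divides n. Factor out: 20049822 = 13^5 · 54. (Sign doesn't affect v_p.) So v_13(20049822) = 5.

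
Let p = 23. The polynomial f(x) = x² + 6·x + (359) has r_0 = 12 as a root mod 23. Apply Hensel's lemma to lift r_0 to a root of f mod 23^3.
r_2 = 11190 (mod 12167)

Hensel: r_{i+1} = r_i − f(r_i)·(f′(r_i))^{-1} mod 23^{i+2}, f′(x) = 2x + 6. Iterate:
  r_0 = 12 (mod 23)
  r_1 = 81 (mod 529)
  r_2 = 11190 (mod 12167)
Final: r = 11190 satisfies f(r) ≡ 0 mod 23^3.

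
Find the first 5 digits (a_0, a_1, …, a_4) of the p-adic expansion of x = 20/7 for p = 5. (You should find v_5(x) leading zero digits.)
(a_0, …, a_4) = (0, 2, 4, 2, 3)

v_5(20/7) = 1, so a_0 = ... = a_0 = 0. Factor out: x = 5^1 · u with u = 4/7 a unit in ℤ_5. Expand u iteratively via a_{v+i} = u_i mod 5, u_{i+1} = (u_i − a_{v+i})/5:
  u_0 = 4/7;  a_1 = 2;  u_1 = (u_0 − 2)/5 = -2/7
  u_1 = -2/7;  a_2 = 4;  u_2 = (u_1 − 4)/5 = -6/7
  u_2 = -6/7;  a_3 = 2;  u_3 = (u_2 − 2)/5 = -4/7
  u_3 = -4/7;  a_4 = 3;  u_4 = (u_3 − 3)/5 = -5/7
Digits: (0, 2, 4, 2, 3).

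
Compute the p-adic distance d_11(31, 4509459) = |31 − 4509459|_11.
d_11(31, 4509459) = 1/161051

Step 1 — x − y = 31 − 4509459 = -4509428. Step 2 — v_11(-4509428) = 5 (factor: -4509428 = −(11^5 · 28); the sign does not affect v_p). Step 3 — |x − y|_11 = 11^{-5} = 1/161051.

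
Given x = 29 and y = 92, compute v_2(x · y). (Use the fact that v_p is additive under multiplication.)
v_2(2668) = 2

v_p(x) = 0 (factor: 29 = 2^0 · 29); v_p(y) = 2 (factor: 92 = 2^2 · 23). Additivity: v_p(xy) = v_p(x) + v_p(y) = 0 + 2 = 2. (Direct check: xy = 2668 = 2^2 · (667).)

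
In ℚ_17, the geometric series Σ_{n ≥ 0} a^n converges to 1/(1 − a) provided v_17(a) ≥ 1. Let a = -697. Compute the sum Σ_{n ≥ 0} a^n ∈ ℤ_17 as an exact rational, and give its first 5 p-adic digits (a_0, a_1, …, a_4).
Σ a^n = 1/(1 − a) = 1/698;  first 5 digits = (1, 10, 12, 10, 1)

v_17(a) = 1 ≥ 1, so the series converges in ℤ_17 to 1/(1 − a) = 1/(1 − (-697)) = 1/698. Expand this rational in ℤ_17: compute digits iteratively via d_i = x_i mod 17, x_{i+1} = (x_i − d_i)/17. The first 5 digits are (1, 10, 12, 10, 1).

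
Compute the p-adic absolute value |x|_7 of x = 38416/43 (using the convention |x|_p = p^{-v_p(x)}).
|38416/43|_7 = 1/2401

Step 1 — compute v_7(x) by factoring powers of 7 out of the numerator and denominator: v_7(38416/43) = 4. Step 2 — apply |x|_p = p^{-v_p(x)} = 7^{-4} = 1/2401.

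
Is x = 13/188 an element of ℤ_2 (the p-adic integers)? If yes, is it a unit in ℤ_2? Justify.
x ∉ ℤ_2 (v_2(x) = -2 < 0)

ℤ_2 = {x ∈ ℚ_2 : v_2(x) ≥ 0} and ℤ_2^× = {x ∈ ℤ_2 : v_2(x) = 0}. Here v_2(13/188) = v_2(num) − v_2(den) = -2; compare against these criteria.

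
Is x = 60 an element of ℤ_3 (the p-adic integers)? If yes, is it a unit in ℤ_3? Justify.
x ∈ ℤ_3 but not a unit; v_3(x) = 1 > 0

ℤ_3 = {x ∈ ℚ_3 : v_3(x) ≥ 0} and ℤ_3^× = {x ∈ ℤ_3 : v_3(x) = 0}. Here v_3(60) = v_3(num) − v_3(den) = 1; compare against these criteria.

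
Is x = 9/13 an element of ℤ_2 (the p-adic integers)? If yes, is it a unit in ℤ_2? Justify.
x ∈ ℤ_2^× (unit); v_2(x) = 0

ℤ_2 = {x ∈ ℚ_2 : v_2(x) ≥ 0} and ℤ_2^× = {x ∈ ℤ_2 : v_2(x) = 0}. Here v_2(9/13) = v_2(num) − v_2(den) = 0; compare against these criteria.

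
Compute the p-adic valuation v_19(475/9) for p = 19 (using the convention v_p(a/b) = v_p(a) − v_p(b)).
v_19(475/9) = 1

Factor powers of 19 from the numerator and denominator of the reduced fraction: 475 = 19^1 · 25 and 9 = 19^0 · 9. Apply v_p(a/b) = v_p(a) − v_p(b): v_19(475/9) = 1 − 0 = 1.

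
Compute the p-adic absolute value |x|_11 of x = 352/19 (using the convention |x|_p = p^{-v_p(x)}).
|352/19|_11 = 1/11

Step 1 — compute v_11(x) by factoring powers of 11 out of the numerator and denominator: v_11(352/19) = 1. Step 2 — apply |x|_p = p^{-v_p(x)} = 11^{-1} = 1/11.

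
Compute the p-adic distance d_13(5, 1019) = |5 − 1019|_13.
d_13(5, 1019) = 1/169

Step 1 — x − y = 5 − 1019 = -1014. Step 2 — v_13(-1014) = 2 (factor: -1014 = −(13^2 · 6); the sign does not affect v_p). Step 3 — |x − y|_13 = 13^{-2} = 1/169.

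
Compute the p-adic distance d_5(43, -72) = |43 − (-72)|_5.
d_5(43, -72) = 1/5

Step 1 — x − y = 43 − (-72) = 115. Step 2 — v_5(115) = 1 (factor: 115 = (5^1 · 23); the sign does not affect v_p). Step 3 — |x − y|_5 = 5^{-1} = 1/5.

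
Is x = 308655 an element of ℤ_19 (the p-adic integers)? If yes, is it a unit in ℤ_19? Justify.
x ∈ ℤ_19 but not a unit; v_19(x) = 3 > 0

ℤ_19 = {x ∈ ℚ_19 : v_19(x) ≥ 0} and ℤ_19^× = {x ∈ ℤ_19 : v_19(x) = 0}. Here v_19(308655) = v_19(num) − v_19(den) = 3; compare against these criteria.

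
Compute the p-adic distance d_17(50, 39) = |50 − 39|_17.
d_17(50, 39) = 1

Step 1 — x − y = 50 − 39 = 11. Step 2 — v_17(11) = 0 (factor: 11 = (17^0 · 11); the sign does not affect v_p). Step 3 — |x − y|_17 = 17^{0} = 1.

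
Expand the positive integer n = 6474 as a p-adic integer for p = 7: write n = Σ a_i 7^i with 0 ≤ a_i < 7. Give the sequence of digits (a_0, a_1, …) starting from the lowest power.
(a_0, a_1, …) = (6, 0, 6, 4, 2)

Repeated division by 7 gives the digits low-to-high: 6474 = 6 + 6·7^2 + 4·7^3 + 2·7^4. Digit sequence: (6, 0, 6, 4, 2).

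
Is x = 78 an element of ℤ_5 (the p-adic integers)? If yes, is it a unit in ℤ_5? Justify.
x ∈ ℤ_5^× (unit); v_5(x) = 0

ℤ_5 = {x ∈ ℚ_5 : v_5(x) ≥ 0} and ℤ_5^× = {x ∈ ℤ_5 : v_5(x) = 0}. Here v_5(78) = v_5(num) − v_5(den) = 0; compare against these criteria.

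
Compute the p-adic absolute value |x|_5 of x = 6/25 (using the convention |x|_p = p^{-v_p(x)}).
|6/25|_5 = 25

Step 1 — compute v_5(x) by factoring powers of 5 out of the numerator and denominator: v_5(6/25) = -2. Step 2 — apply |x|_p = p^{-v_p(x)} = 5^{2} = 25.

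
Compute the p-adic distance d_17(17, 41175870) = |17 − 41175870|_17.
d_17(17, 41175870) = 1/1419857

Step 1 — x − y = 17 − 41175870 = -41175853. Step 2 — v_17(-41175853) = 5 (factor: -41175853 = −(17^5 · 29); the sign does not affect v_p). Step 3 — |x − y|_17 = 17^{-5} = 1/1419857.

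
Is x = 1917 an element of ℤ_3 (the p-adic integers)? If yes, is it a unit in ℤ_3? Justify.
x ∈ ℤ_3 but not a unit; v_3(x) = 3 > 0

ℤ_3 = {x ∈ ℚ_3 : v_3(x) ≥ 0} and ℤ_3^× = {x ∈ ℤ_3 : v_3(x) = 0}. Here v_3(1917) = v_3(num) − v_3(den) = 3; compare against these criteria.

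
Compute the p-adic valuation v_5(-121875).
v_5(-121875) = 5

v_5(n) is the largest exponent k such that 5^k divides n. Factor out: -121875 = -5^5 · 39. (Sign doesn't affect v_p.) So v_5(-121875) = 5.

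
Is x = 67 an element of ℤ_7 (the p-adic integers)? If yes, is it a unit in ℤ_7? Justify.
x ∈ ℤ_7^× (unit); v_7(x) = 0

ℤ_7 = {x ∈ ℚ_7 : v_7(x) ≥ 0} and ℤ_7^× = {x ∈ ℤ_7 : v_7(x) = 0}. Here v_7(67) = v_7(num) − v_7(den) = 0; compare against these criteria.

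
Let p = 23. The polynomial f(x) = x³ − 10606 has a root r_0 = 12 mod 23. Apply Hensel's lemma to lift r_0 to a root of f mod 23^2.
r_1 = 35 (mod 529)

Hensel: r_{i+1} = r_i − f(r_i)/f′(r_i) mod 23^{i+2}, where f′(x) = 3x². Iterate:
  r_0 = 12 (mod 23)
  r_1 = 35 (mod 529)
Final: r = 35 with f(r) ≡ 0 mod 23^2.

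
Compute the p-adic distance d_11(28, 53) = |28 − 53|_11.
d_11(28, 53) = 1

Step 1 — x − y = 28 − 53 = -25. Step 2 — v_11(-25) = 0 (factor: -25 = −(11^0 · 25); the sign does not affect v_p). Step 3 — |x − y|_11 = 11^{0} = 1.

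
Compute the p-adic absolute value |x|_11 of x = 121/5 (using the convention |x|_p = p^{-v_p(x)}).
|121/5|_11 = 1/121

Step 1 — compute v_11(x) by factoring powers of 11 out of the numerator and denominator: v_11(121/5) = 2. Step 2 — apply |x|_p = p^{-v_p(x)} = 11^{-2} = 1/121.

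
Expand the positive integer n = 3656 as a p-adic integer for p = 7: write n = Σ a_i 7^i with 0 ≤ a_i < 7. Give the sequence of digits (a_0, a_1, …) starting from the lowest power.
(a_0, a_1, …) = (2, 4, 4, 3, 1)

Repeated division by 7 gives the digits low-to-high: 3656 = 2 + 4·7^1 + 4·7^2 + 3·7^3 + 1·7^4. Digit sequence: (2, 4, 4, 3, 1).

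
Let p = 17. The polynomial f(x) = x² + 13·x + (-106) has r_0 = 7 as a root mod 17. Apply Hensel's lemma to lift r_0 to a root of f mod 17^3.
r_2 = 755 (mod 4913)

Hensel: r_{i+1} = r_i − f(r_i)·(f′(r_i))^{-1} mod 17^{i+2}, f′(x) = 2x + 13. Iterate:
  r_0 = 7 (mod 17)
  r_1 = 177 (mod 289)
  r_2 = 755 (mod 4913)
Final: r = 755 satisfies f(r) ≡ 0 mod 17^3.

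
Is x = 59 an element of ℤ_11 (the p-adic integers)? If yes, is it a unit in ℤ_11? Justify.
x ∈ ℤ_11^× (unit); v_11(x) = 0

ℤ_11 = {x ∈ ℚ_11 : v_11(x) ≥ 0} and ℤ_11^× = {x ∈ ℤ_11 : v_11(x) = 0}. Here v_11(59) = v_11(num) − v_11(den) = 0; compare against these criteria.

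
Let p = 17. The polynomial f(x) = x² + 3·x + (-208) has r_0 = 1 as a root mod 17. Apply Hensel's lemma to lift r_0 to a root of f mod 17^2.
r_1 = 273 (mod 289)

Hensel: r_{i+1} = r_i − f(r_i)·(f′(r_i))^{-1} mod 17^{i+2}, f′(x) = 2x + 3. Iterate:
  r_0 = 1 (mod 17)
  r_1 = 273 (mod 289)
Final: r = 273 satisfies f(r) ≡ 0 mod 17^2.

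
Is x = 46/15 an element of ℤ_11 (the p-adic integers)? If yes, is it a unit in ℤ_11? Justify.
x ∈ ℤ_11^× (unit); v_11(x) = 0

ℤ_11 = {x ∈ ℚ_11 : v_11(x) ≥ 0} and ℤ_11^× = {x ∈ ℤ_11 : v_11(x) = 0}. Here v_11(46/15) = v_11(num) − v_11(den) = 0; compare against these criteria.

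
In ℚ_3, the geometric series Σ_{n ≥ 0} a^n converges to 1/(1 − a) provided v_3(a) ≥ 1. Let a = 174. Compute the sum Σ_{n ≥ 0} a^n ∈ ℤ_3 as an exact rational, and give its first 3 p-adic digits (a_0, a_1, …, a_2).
Σ a^n = 1/(1 − a) = -1/173;  first 3 digits = (1, 1, 2)

v_3(a) = 1 ≥ 1, so the series converges in ℤ_3 to 1/(1 − a) = 1/(1 − 174) = -1/173. Expand this rational in ℤ_3: compute digits iteratively via d_i = x_i mod 3, x_{i+1} = (x_i − d_i)/3. The first 3 digits are (1, 1, 2).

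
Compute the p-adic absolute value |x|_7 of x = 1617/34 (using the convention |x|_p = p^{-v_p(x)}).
|1617/34|_7 = 1/49

Step 1 — compute v_7(x) by factoring powers of 7 out of the numerator and denominator: v_7(1617/34) = 2. Step 2 — apply |x|_p = p^{-v_p(x)} = 7^{-2} = 1/49.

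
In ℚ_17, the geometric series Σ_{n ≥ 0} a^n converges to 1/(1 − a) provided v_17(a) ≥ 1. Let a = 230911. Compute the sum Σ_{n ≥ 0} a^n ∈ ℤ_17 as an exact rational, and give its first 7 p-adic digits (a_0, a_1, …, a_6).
Σ a^n = 1/(1 − a) = -1/230910;  first 7 digits = (1, 0, 0, 13, 2, 0, 16)

v_17(a) = 3 ≥ 1, so the series converges in ℤ_17 to 1/(1 − a) = 1/(1 − 230911) = -1/230910. Expand this rational in ℤ_17: compute digits iteratively via d_i = x_i mod 17, x_{i+1} = (x_i − d_i)/17. The first 7 digits are (1, 0, 0, 13, 2, 0, 16).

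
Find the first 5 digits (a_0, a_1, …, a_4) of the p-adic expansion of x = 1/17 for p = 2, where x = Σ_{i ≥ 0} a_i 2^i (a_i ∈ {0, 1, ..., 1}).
(a_0, …, a_4) = (1, 0, 0, 0, 1)

v_2(1/17) = 0 (numerator and denominator both coprime to 2), so x ∈ ℤ_2^×. Compute digits iteratively via a_i = x_i mod 2, x_{i+1} = (x_i − a_i)/2, with x_0 = x:
  x_0 = 1/17;  a_0 = 1;  x_1 = (x_0 − 1)/2 = -8/17
  x_1 = -8/17;  a_1 = 0;  x_2 = (x_1 − 0)/2 = -4/17
  x_2 = -4/17;  a_2 = 0;  x_3 = (x_2 − 0)/2 = -2/17
  x_3 = -2/17;  a_3 = 0;  x_4 = (x_3 − 0)/2 = -1/17
  x_4 = -1/17;  a_4 = 1;  x_5 = (x_4 − 1)/2 = -9/17
Digits: (1, 0, 0, 0, 1).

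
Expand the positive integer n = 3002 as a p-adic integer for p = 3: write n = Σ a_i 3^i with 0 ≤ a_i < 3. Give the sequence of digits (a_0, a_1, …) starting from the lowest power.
(a_0, a_1, …) = (2, 1, 0, 0, 1, 0, 1, 1)

Repeated division by 3 gives the digits low-to-high: 3002 = 2 + 1·3^1 + 1·3^4 + 1·3^6 + 1·3^7. Digit sequence: (2, 1, 0, 0, 1, 0, 1, 1).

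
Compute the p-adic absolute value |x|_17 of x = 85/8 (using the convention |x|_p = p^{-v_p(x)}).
|85/8|_17 = 1/17

Step 1 — compute v_17(x) by factoring powers of 17 out of the numerator and denominator: v_17(85/8) = 1. Step 2 — apply |x|_p = p^{-v_p(x)} = 17^{-1} = 1/17.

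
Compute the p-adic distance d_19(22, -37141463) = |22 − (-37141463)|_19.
d_19(22, -37141463) = 1/2476099

Step 1 — x − y = 22 − (-37141463) = 37141485. Step 2 — v_19(37141485) = 5 (factor: 37141485 = (19^5 · 15); the sign does not affect v_p). Step 3 — |x − y|_19 = 19^{-5} = 1/2476099.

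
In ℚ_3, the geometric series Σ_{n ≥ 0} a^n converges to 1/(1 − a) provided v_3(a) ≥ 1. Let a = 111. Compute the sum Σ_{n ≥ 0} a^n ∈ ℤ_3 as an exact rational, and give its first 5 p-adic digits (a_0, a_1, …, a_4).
Σ a^n = 1/(1 − a) = -1/110;  first 5 digits = (1, 1, 1, 2, 1)

v_3(a) = 1 ≥ 1, so the series converges in ℤ_3 to 1/(1 − a) = 1/(1 − 111) = -1/110. Expand this rational in ℤ_3: compute digits iteratively via d_i = x_i mod 3, x_{i+1} = (x_i − d_i)/3. The first 5 digits are (1, 1, 1, 2, 1).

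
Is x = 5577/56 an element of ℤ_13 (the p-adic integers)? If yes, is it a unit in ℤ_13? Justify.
x ∈ ℤ_13 but not a unit; v_13(x) = 2 > 0

ℤ_13 = {x ∈ ℚ_13 : v_13(x) ≥ 0} and ℤ_13^× = {x ∈ ℤ_13 : v_13(x) = 0}. Here v_13(5577/56) = v_13(num) − v_13(den) = 2; compare against these criteria.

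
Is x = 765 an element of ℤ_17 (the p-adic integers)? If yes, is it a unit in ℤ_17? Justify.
x ∈ ℤ_17 but not a unit; v_17(x) = 1 > 0

ℤ_17 = {x ∈ ℚ_17 : v_17(x) ≥ 0} and ℤ_17^× = {x ∈ ℤ_17 : v_17(x) = 0}. Here v_17(765) = v_17(num) − v_17(den) = 1; compare against these criteria.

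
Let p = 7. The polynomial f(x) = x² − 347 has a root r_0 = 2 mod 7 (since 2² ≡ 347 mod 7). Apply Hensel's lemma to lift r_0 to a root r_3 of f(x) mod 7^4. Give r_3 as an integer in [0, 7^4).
r_3 = 688 (mod 2401)

Hensel's recurrence: r_{i+1} = r_i − f(r_i)·(f′(r_i))^{-1} mod 7^{i+2}, with f′(x) = 2x. Iterate:
  r_0 = 2 (mod 7)
  r_1 = 2 (mod 49)
  r_2 = 2 (mod 343)
  r_3 = 688 (mod 2401)
Final: r_3 = 688, and one checks f(r_3) ≡ 0 mod 7^4.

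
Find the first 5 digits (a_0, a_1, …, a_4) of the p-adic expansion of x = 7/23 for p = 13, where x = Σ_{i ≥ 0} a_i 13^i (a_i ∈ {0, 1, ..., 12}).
(a_0, …, a_4) = (2, 1, 5, 3, 2)

v_13(7/23) = 0 (numerator and denominator both coprime to 13), so x ∈ ℤ_13^×. Compute digits iteratively via a_i = x_i mod 13, x_{i+1} = (x_i − a_i)/13, with x_0 = x:
  x_0 = 7/23;  a_0 = 2;  x_1 = (x_0 − 2)/13 = -3/23
  x_1 = -3/23;  a_1 = 1;  x_2 = (x_1 − 1)/13 = -2/23
  x_2 = -2/23;  a_2 = 5;  x_3 = (x_2 − 5)/13 = -9/23
  x_3 = -9/23;  a_3 = 3;  x_4 = (x_3 − 3)/13 = -6/23
  x_4 = -6/23;  a_4 = 2;  x_5 = (x_4 − 2)/13 = -4/23
Digits: (2, 1, 5, 3, 2).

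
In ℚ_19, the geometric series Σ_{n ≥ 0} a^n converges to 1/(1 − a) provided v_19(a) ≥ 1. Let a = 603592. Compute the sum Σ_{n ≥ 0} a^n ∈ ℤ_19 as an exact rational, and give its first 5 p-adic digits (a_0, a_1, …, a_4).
Σ a^n = 1/(1 − a) = -1/603591;  first 5 digits = (1, 0, 0, 12, 4)

v_19(a) = 3 ≥ 1, so the series converges in ℤ_19 to 1/(1 − a) = 1/(1 − 603592) = -1/603591. Expand this rational in ℤ_19: compute digits iteratively via d_i = x_i mod 19, x_{i+1} = (x_i − d_i)/19. The first 5 digits are (1, 0, 0, 12, 4).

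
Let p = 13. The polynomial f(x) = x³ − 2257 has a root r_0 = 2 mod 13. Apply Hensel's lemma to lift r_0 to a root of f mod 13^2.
r_1 = 119 (mod 169)

Hensel: r_{i+1} = r_i − f(r_i)/f′(r_i) mod 13^{i+2}, where f′(x) = 3x². Iterate:
  r_0 = 2 (mod 13)
  r_1 = 119 (mod 169)
Final: r = 119 with f(r) ≡ 0 mod 13^2.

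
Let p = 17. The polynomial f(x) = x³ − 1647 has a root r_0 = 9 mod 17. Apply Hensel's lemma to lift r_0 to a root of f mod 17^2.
r_1 = 77 (mod 289)

Hensel: r_{i+1} = r_i − f(r_i)/f′(r_i) mod 17^{i+2}, where f′(x) = 3x². Iterate:
  r_0 = 9 (mod 17)
  r_1 = 77 (mod 289)
Final: r = 77 with f(r) ≡ 0 mod 17^2.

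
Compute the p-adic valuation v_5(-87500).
v_5(-87500) = 5

v_5(n) is the largest exponent k such that 5^k divides n. Factor out: -87500 = -5^5 · 28. (Sign doesn't affect v_p.) So v_5(-87500) = 5.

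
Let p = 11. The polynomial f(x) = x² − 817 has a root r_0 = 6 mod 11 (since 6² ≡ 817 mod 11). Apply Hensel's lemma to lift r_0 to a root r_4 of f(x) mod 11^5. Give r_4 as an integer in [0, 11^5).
r_4 = 128926 (mod 161051)

Hensel's recurrence: r_{i+1} = r_i − f(r_i)·(f′(r_i))^{-1} mod 11^{i+2}, with f′(x) = 2x. Iterate:
  r_0 = 6 (mod 11)
  r_1 = 61 (mod 121)
  r_2 = 1150 (mod 1331)
  r_3 = 11798 (mod 14641)
  r_4 = 128926 (mod 161051)
Final: r_4 = 128926, and one checks f(r_4) ≡ 0 mod 11^5.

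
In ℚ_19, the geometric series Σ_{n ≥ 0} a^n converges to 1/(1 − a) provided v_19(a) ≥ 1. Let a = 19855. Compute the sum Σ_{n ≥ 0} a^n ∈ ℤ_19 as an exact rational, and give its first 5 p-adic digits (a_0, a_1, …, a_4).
Σ a^n = 1/(1 − a) = -1/19854;  first 5 digits = (1, 0, 17, 2, 4)

v_19(a) = 2 ≥ 1, so the series converges in ℤ_19 to 1/(1 − a) = 1/(1 − 19855) = -1/19854. Expand this rational in ℤ_19: compute digits iteratively via d_i = x_i mod 19, x_{i+1} = (x_i − d_i)/19. The first 5 digits are (1, 0, 17, 2, 4).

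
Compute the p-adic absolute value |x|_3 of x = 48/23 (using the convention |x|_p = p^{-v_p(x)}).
|48/23|_3 = 1/3

Step 1 — compute v_3(x) by factoring powers of 3 out of the numerator and denominator: v_3(48/23) = 1. Step 2 — apply |x|_p = p^{-v_p(x)} = 3^{-1} = 1/3.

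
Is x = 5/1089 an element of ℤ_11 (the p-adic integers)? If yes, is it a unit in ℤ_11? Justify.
x ∉ ℤ_11 (v_11(x) = -2 < 0)

ℤ_11 = {x ∈ ℚ_11 : v_11(x) ≥ 0} and ℤ_11^× = {x ∈ ℤ_11 : v_11(x) = 0}. Here v_11(5/1089) = v_11(num) − v_11(den) = -2; compare against these criteria.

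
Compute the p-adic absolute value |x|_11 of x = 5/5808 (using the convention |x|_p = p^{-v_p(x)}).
|5/5808|_11 = 121

Step 1 — compute v_11(x) by factoring powers of 11 out of the numerator and denominator: v_11(5/5808) = -2. Step 2 — apply |x|_p = p^{-v_p(x)} = 11^{2} = 121.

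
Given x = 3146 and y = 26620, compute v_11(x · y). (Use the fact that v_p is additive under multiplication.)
v_11(83746520) = 5

v_p(x) = 2 (factor: 3146 = 11^2 · 26); v_p(y) = 3 (factor: 26620 = 11^3 · 20). Additivity: v_p(xy) = v_p(x) + v_p(y) = 2 + 3 = 5. (Direct check: xy = 83746520 = 11^5 · (520).)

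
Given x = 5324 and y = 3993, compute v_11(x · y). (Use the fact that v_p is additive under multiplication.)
v_11(21258732) = 6

v_p(x) = 3 (factor: 5324 = 11^3 · 4); v_p(y) = 3 (factor: 3993 = 11^3 · 3). Additivity: v_p(xy) = v_p(x) + v_p(y) = 3 + 3 = 6. (Direct check: xy = 21258732 = 11^6 · (12).)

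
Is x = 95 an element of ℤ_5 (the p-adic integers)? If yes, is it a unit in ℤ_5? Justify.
x ∈ ℤ_5 but not a unit; v_5(x) = 1 > 0

ℤ_5 = {x ∈ ℚ_5 : v_5(x) ≥ 0} and ℤ_5^× = {x ∈ ℤ_5 : v_5(x) = 0}. Here v_5(95) = v_5(num) − v_5(den) = 1; compare against these criteria.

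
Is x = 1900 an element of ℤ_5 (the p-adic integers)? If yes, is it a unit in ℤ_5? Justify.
x ∈ ℤ_5 but not a unit; v_5(x) = 2 > 0

ℤ_5 = {x ∈ ℚ_5 : v_5(x) ≥ 0} and ℤ_5^× = {x ∈ ℤ_5 : v_5(x) = 0}. Here v_5(1900) = v_5(num) − v_5(den) = 2; compare against these criteria.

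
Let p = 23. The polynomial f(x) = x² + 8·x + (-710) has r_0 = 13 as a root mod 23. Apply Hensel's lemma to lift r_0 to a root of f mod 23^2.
r_1 = 197 (mod 529)

Hensel: r_{i+1} = r_i − f(r_i)·(f′(r_i))^{-1} mod 23^{i+2}, f′(x) = 2x + 8. Iterate:
  r_0 = 13 (mod 23)
  r_1 = 197 (mod 529)
Final: r = 197 satisfies f(r) ≡ 0 mod 23^2.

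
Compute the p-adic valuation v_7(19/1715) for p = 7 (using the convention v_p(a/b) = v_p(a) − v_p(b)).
v_7(19/1715) = -3

Factor powers of 7 from the numerator and denominator of the reduced fraction: 19 = 7^0 · 19 and 1715 = 7^3 · 5. Apply v_p(a/b) = v_p(a) − v_p(b): v_7(19/1715) = 0 − 3 = -3.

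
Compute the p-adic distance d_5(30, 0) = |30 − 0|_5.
d_5(30, 0) = 1/5

Step 1 — x − y = 30 − 0 = 30. Step 2 — v_5(30) = 1 (factor: 30 = (5^1 · 6); the sign does not affect v_p). Step 3 — |x − y|_5 = 5^{-1} = 1/5.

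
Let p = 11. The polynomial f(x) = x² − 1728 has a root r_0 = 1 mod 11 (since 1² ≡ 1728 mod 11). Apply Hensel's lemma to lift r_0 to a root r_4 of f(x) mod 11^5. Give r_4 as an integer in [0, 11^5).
r_4 = 19196 (mod 161051)

Hensel's recurrence: r_{i+1} = r_i − f(r_i)·(f′(r_i))^{-1} mod 11^{i+2}, with f′(x) = 2x. Iterate:
  r_0 = 1 (mod 11)
  r_1 = 78 (mod 121)
  r_2 = 562 (mod 1331)
  r_3 = 4555 (mod 14641)
  r_4 = 19196 (mod 161051)
Final: r_4 = 19196, and one checks f(r_4) ≡ 0 mod 11^5.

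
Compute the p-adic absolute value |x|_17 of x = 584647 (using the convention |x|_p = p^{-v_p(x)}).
|584647|_17 = 1/83521

Step 1 — compute v_17(x) by factoring powers of 17 out of the numerator and denominator: v_17(584647) = 4. Step 2 — apply |x|_p = p^{-v_p(x)} = 17^{-4} = 1/83521.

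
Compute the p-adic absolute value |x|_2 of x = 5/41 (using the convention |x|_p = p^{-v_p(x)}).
|5/41|_2 = 1

Step 1 — compute v_2(x) by factoring powers of 2 out of the numerator and denominator: v_2(5/41) = 0. Step 2 — apply |x|_p = p^{-v_p(x)} = 2^{0} = 1.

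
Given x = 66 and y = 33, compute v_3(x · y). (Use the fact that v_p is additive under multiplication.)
v_3(2178) = 2

v_p(x) = 1 (factor: 66 = 3^1 · 22); v_p(y) = 1 (factor: 33 = 3^1 · 11). Additivity: v_p(xy) = v_p(x) + v_p(y) = 1 + 1 = 2. (Direct check: xy = 2178 = 3^2 · (242).)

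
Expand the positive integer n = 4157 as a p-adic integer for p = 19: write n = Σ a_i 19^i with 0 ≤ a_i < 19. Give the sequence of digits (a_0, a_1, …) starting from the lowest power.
(a_0, a_1, …) = (15, 9, 11)

Repeated division by 19 gives the digits low-to-high: 4157 = 15 + 9·19^1 + 11·19^2. Digit sequence: (15, 9, 11).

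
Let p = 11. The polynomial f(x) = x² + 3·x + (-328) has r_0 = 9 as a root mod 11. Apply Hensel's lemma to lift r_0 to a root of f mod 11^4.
r_3 = 4750 (mod 14641)

Hensel: r_{i+1} = r_i − f(r_i)·(f′(r_i))^{-1} mod 11^{i+2}, f′(x) = 2x + 3. Iterate:
  r_0 = 9 (mod 11)
  r_1 = 31 (mod 121)
  r_2 = 757 (mod 1331)
  r_3 = 4750 (mod 14641)
Final: r = 4750 satisfies f(r) ≡ 0 mod 11^4.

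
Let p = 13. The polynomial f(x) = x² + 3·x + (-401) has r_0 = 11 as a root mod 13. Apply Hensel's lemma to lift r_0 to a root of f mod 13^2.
r_1 = 102 (mod 169)

Hensel: r_{i+1} = r_i − f(r_i)·(f′(r_i))^{-1} mod 13^{i+2}, f′(x) = 2x + 3. Iterate:
  r_0 = 11 (mod 13)
  r_1 = 102 (mod 169)
Final: r = 102 satisfies f(r) ≡ 0 mod 13^2.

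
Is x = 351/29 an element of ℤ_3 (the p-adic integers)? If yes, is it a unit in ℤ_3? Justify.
x ∈ ℤ_3 but not a unit; v_3(x) = 3 > 0

ℤ_3 = {x ∈ ℚ_3 : v_3(x) ≥ 0} and ℤ_3^× = {x ∈ ℤ_3 : v_3(x) = 0}. Here v_3(351/29) = v_3(num) − v_3(den) = 3; compare against these criteria.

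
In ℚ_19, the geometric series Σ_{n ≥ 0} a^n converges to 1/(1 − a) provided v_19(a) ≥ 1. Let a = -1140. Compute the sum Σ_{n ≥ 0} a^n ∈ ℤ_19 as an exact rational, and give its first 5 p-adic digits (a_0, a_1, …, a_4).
Σ a^n = 1/(1 − a) = 1/1141;  first 5 digits = (1, 16, 5, 10, 8)

v_19(a) = 1 ≥ 1, so the series converges in ℤ_19 to 1/(1 − a) = 1/(1 − (-1140)) = 1/1141. Expand this rational in ℤ_19: compute digits iteratively via d_i = x_i mod 19, x_{i+1} = (x_i − d_i)/19. The first 5 digits are (1, 16, 5, 10, 8).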